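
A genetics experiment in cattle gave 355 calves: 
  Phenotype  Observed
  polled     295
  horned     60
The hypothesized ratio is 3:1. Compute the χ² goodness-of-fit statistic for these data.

Under the 3:1 hypothesis (Σ ratio = 4, N = 355):
  polled: 355 × 3/4 = 266.25
  horned: 355 × 1/4 = 88.75
χ² = Σ (O − E)² / E
  polled: (295 − 266.25)² / 266.25 = 3.1045
  horned: (60 − 88.75)² / 88.75 = 9.3134
χ² = 3.1045 + 9.3134 = 12.4179 ≈ 12.418

12.418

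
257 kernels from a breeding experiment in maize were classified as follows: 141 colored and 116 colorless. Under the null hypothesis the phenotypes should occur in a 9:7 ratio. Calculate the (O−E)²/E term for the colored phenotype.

0.088

Expected counts for N = 257 under a 9:7 ratio (total parts = 16):
  colored: 257 × 9/16 = 144.5625
  colorless: 257 × 7/16 = 112.4375
Contribution of colored: (141 − 144.5625)² / 144.5625 = 0.0878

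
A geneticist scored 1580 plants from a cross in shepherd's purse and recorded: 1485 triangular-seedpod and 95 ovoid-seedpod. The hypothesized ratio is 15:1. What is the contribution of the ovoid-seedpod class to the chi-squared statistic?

The 15:1 ratio has 16 parts, so with N = 1580 the expected counts are:
  triangular-seedpod: 1580 × 15/16 = 1481.25
  ovoid-seedpod: 1580 × 1/16 = 98.75
Contribution of ovoid-seedpod: (95 − 98.75)² / 98.75 = 0.1424

0.142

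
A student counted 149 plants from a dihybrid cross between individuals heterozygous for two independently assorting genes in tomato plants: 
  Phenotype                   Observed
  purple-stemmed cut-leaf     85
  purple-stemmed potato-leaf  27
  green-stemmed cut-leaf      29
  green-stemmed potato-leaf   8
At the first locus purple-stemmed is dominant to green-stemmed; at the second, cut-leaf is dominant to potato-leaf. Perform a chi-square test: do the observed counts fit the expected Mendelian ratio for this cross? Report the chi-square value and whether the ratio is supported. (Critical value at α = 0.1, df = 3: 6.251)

A dihybrid F₂ with independent assortment and complete dominance at both loci gives a 9:3:3:1 phenotypic ratio.
Under the 9:3:3:1 hypothesis (Σ ratio = 16, N = 149):
  purple-stemmed cut-leaf: 149 × 9/16 = 83.8125
  purple-stemmed potato-leaf: 149 × 3/16 = 27.9375
  green-stemmed cut-leaf: 149 × 3/16 = 27.9375
  green-stemmed potato-leaf: 149 × 1/16 = 9.3125
χ² = Σ (O − E)² / E
  purple-stemmed cut-leaf: (85 − 83.8125)² / 83.8125 = 0.0168
  purple-stemmed potato-leaf: (27 − 27.9375)² / 27.9375 = 0.0315
  green-stemmed cut-leaf: (29 − 27.9375)² / 27.9375 = 0.0404
  green-stemmed potato-leaf: (8 − 9.3125)² / 9.3125 = 0.1850
χ² = 0.0168 + 0.0315 + 0.0404 + 0.1850 = 0.2737 ≈ 0.274
Degrees of freedom = 4 − 1 = 3; critical value at α = 0.1 is 6.251.
Since 0.274 < 6.251, we fail to reject the null hypothesis — the data are consistent with the 9:3:3:1 ratio.

0.274; consistent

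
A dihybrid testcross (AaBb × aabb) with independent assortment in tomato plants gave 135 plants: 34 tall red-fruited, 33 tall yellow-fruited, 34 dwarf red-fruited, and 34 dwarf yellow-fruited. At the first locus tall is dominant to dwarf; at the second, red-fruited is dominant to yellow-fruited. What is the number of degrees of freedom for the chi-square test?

A dihybrid testcross with independent assortment gives a 1:1:1:1 ratio.
A goodness-of-fit test with 4 phenotype classes has df = 4 − 1 = 3.

3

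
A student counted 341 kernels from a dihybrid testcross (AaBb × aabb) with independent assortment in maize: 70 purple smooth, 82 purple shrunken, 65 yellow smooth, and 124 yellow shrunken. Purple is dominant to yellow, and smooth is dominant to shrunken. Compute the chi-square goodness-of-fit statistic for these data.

A dihybrid testcross with independent assortment gives a 1:1:1:1 ratio.
Expected counts for N = 341 under a 1:1:1:1 ratio (total parts = 4):
  purple smooth: 341 × 1/4 = 85.25
  purple shrunken: 341 × 1/4 = 85.25
  yellow smooth: 341 × 1/4 = 85.25
  yellow shrunken: 341 × 1/4 = 85.25
χ² = Σ (O − E)² / E
  purple smooth: (70 − 85.25)² / 85.25 = 2.7280
  purple shrunken: (82 − 85.25)² / 85.25 = 0.1239
  yellow smooth: (65 − 85.25)² / 85.25 = 4.8101
  yellow shrunken: (124 − 85.25)² / 85.25 = 17.6136
χ² = 2.7280 + 0.1239 + 4.8101 + 17.6136 = 25.2756 ≈ 25.276

25.276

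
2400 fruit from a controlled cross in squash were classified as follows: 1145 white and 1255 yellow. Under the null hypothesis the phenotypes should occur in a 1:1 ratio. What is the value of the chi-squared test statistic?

5.042

The 1:1 ratio has 2 parts, so with N = 2400 the expected counts are:
  white: 2400 × 1/2 = 1200
  yellow: 2400 × 1/2 = 1200
χ² = Σ (O − E)² / E
  white: (1145 − 1200)² / 1200 = 2.5208
  yellow: (1255 − 1200)² / 1200 = 2.5208
χ² = 2.5208 + 2.5208 = 5.0416 ≈ 5.042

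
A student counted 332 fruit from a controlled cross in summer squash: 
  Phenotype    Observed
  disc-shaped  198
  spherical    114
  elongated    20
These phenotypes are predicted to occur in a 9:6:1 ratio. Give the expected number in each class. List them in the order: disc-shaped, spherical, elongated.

The 9:6:1 ratio has 16 parts, so with N = 332 the expected counts are:
  disc-shaped: 332 × 9/16 = 186.75
  spherical: 332 × 6/16 = 124.5
  elongated: 332 × 1/16 = 20.75

186.75, 124.5, 20.75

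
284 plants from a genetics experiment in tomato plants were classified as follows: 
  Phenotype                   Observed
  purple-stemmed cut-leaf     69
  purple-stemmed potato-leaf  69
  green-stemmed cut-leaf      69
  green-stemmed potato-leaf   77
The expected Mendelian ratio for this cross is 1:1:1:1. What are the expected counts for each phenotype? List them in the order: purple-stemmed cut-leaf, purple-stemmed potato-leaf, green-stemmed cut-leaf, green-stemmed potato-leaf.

Total ratio parts = 4. Expected numbers out of 284:
  purple-stemmed cut-leaf: 284 × 1/4 = 71
  purple-stemmed potato-leaf: 284 × 1/4 = 71
  green-stemmed cut-leaf: 284 × 1/4 = 71
  green-stemmed potato-leaf: 284 × 1/4 = 71

71, 71, 71, 71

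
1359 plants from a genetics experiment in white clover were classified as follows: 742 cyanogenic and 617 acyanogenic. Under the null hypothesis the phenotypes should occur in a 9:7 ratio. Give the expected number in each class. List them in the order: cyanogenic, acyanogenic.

764.4375, 594.5625

Expected counts for N = 1359 under a 9:7 ratio (total parts = 16):
  cyanogenic: 1359 × 9/16 = 764.4375
  acyanogenic: 1359 × 7/16 = 594.5625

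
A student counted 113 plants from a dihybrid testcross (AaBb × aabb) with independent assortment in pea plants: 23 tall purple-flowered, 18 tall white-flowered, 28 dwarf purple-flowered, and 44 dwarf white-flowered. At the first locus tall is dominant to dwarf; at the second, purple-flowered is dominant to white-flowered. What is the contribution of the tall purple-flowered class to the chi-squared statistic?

0.976

A dihybrid testcross with independent assortment gives a 1:1:1:1 ratio.
The 1:1:1:1 ratio has 4 parts, so with N = 113 the expected counts are:
  tall purple-flowered: 113 × 1/4 = 28.25
  tall white-flowered: 113 × 1/4 = 28.25
  dwarf purple-flowered: 113 × 1/4 = 28.25
  dwarf white-flowered: 113 × 1/4 = 28.25
Contribution of tall purple-flowered: (23 − 28.25)² / 28.25 = 0.9757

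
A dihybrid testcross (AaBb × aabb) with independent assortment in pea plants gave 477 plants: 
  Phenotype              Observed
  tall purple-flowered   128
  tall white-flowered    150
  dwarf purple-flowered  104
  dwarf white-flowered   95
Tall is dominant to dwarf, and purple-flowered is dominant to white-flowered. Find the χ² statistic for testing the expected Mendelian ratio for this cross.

A dihybrid testcross with independent assortment gives a 1:1:1:1 ratio.
Expected counts for N = 477 under a 1:1:1:1 ratio (total parts = 4):
  tall purple-flowered: 477 × 1/4 = 119.25
  tall white-flowered: 477 × 1/4 = 119.25
  dwarf purple-flowered: 477 × 1/4 = 119.25
  dwarf white-flowered: 477 × 1/4 = 119.25
χ² = Σ (O − E)² / E
  tall purple-flowered: (128 − 119.25)² / 119.25 = 0.6420
  tall white-flowered: (150 − 119.25)² / 119.25 = 7.9292
  dwarf purple-flowered: (104 − 119.25)² / 119.25 = 1.9502
  dwarf white-flowered: (95 − 119.25)² / 119.25 = 4.9313
χ² = 0.6420 + 7.9292 + 1.9502 + 4.9313 = 15.4527 ≈ 15.453

15.453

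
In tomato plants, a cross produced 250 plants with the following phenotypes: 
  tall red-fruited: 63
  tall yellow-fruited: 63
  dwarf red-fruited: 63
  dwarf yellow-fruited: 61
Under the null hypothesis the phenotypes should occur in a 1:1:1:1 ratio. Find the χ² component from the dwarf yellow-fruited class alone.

Total ratio parts = 4. Expected numbers out of 250:
  tall red-fruited: 250 × 1/4 = 62.5
  tall yellow-fruited: 250 × 1/4 = 62.5
  dwarf red-fruited: 250 × 1/4 = 62.5
  dwarf yellow-fruited: 250 × 1/4 = 62.5
Contribution of dwarf yellow-fruited: (61 − 62.5)² / 62.5 = 0.0360

0.036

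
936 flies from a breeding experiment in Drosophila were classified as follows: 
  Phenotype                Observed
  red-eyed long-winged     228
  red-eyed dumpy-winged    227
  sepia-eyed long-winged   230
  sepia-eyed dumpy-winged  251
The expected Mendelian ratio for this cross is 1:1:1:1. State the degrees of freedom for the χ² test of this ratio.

A goodness-of-fit test with 4 phenotype classes has df = 4 − 1 = 3.

3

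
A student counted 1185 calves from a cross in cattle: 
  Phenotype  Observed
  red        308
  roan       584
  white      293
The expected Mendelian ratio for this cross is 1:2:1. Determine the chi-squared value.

0.624

Under the 1:2:1 hypothesis (Σ ratio = 4, N = 1185):
  red: 1185 × 1/4 = 296.25
  roan: 1185 × 2/4 = 592.5
  white: 1185 × 1/4 = 296.25
χ² = Σ (O − E)² / E
  red: (308 − 296.25)² / 296.25 = 0.4660
  roan: (584 − 592.5)² / 592.5 = 0.1219
  white: (293 − 296.25)² / 296.25 = 0.0357
χ² = 0.4660 + 0.1219 + 0.0357 = 0.6236 ≈ 0.624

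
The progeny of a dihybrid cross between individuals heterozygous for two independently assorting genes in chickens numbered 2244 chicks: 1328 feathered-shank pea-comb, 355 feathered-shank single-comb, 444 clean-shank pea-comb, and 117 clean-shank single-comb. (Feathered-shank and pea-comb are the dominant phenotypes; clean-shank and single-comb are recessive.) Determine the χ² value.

A dihybrid F₂ with independent assortment and complete dominance at both loci gives a 9:3:3:1 phenotypic ratio.
Expected counts for N = 2244 under a 9:3:3:1 ratio (total parts = 16):
  feathered-shank pea-comb: 2244 × 9/16 = 1262.25
  feathered-shank single-comb: 2244 × 3/16 = 420.75
  clean-shank pea-comb: 2244 × 3/16 = 420.75
  clean-shank single-comb: 2244 × 1/16 = 140.25
χ² = Σ (O − E)² / E
  feathered-shank pea-comb: (1328 − 1262.25)² / 1262.25 = 3.4249
  feathered-shank single-comb: (355 − 420.75)² / 420.75 = 10.2747
  clean-shank pea-comb: (444 − 420.75)² / 420.75 = 1.2848
  clean-shank single-comb: (117 − 140.25)² / 140.25 = 3.8543
χ² = 3.4249 + 10.2747 + 1.2848 + 3.8543 = 18.8387 ≈ 18.839

18.839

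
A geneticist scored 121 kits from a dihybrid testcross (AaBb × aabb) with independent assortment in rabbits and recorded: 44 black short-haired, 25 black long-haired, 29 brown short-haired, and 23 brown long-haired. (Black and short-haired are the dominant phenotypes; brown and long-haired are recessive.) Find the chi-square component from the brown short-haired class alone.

0.052

A dihybrid testcross with independent assortment gives a 1:1:1:1 ratio.
Total ratio parts = 4. Expected numbers out of 121:
  black short-haired: 121 × 1/4 = 30.25
  black long-haired: 121 × 1/4 = 30.25
  brown short-haired: 121 × 1/4 = 30.25
  brown long-haired: 121 × 1/4 = 30.25
Contribution of brown short-haired: (29 − 30.25)² / 30.25 = 0.0517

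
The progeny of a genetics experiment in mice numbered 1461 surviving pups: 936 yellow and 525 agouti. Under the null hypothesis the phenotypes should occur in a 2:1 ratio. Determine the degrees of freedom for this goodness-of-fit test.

1

A goodness-of-fit test with 2 phenotype classes has df = 2 − 1 = 1.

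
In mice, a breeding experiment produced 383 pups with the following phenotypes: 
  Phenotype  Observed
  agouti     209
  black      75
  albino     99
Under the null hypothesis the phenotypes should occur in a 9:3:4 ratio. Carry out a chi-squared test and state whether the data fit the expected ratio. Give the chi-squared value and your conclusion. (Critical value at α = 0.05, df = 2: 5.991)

0.444; consistent

Expected counts for N = 383 under a 9:3:4 ratio (total parts = 16):
  agouti: 383 × 9/16 = 215.4375
  black: 383 × 3/16 = 71.8125
  albino: 383 × 4/16 = 95.75
χ² = Σ (O − E)² / E
  agouti: (209 − 215.4375)² / 215.4375 = 0.1924
  black: (75 − 71.8125)² / 71.8125 = 0.1415
  albino: (99 − 95.75)² / 95.75 = 0.1103
χ² = 0.1924 + 0.1415 + 0.1103 = 0.4442 ≈ 0.444
Degrees of freedom = 3 − 1 = 2; critical value at α = 0.05 is 5.991.
Since 0.444 < 5.991, we fail to reject the null hypothesis — the data are consistent with the 9:3:4 ratio.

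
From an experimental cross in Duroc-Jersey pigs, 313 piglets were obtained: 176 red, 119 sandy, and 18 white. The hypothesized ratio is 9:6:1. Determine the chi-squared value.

Total ratio parts = 16. Expected numbers out of 313:
  red: 313 × 9/16 = 176.0625
  sandy: 313 × 6/16 = 117.375
  white: 313 × 1/16 = 19.5625
χ² = Σ (O − E)² / E
  red: (176 − 176.0625)² / 176.0625 = 0.0000
  sandy: (119 − 117.375)² / 117.375 = 0.0225
  white: (18 − 19.5625)² / 19.5625 = 0.1248
χ² = 0.0000 + 0.0225 + 0.1248 = 0.1473 ≈ 0.147

0.147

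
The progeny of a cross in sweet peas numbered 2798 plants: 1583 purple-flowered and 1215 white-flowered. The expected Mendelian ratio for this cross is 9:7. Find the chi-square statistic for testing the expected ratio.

Total ratio parts = 16. Expected numbers out of 2798:
  purple-flowered: 2798 × 9/16 = 1573.875
  white-flowered: 2798 × 7/16 = 1224.125
χ² = Σ (O − E)² / E
  purple-flowered: (1583 − 1573.875)² / 1573.875 = 0.0529
  white-flowered: (1215 − 1224.125)² / 1224.125 = 0.0680
χ² = 0.0529 + 0.0680 = 0.1209 ≈ 0.121

0.121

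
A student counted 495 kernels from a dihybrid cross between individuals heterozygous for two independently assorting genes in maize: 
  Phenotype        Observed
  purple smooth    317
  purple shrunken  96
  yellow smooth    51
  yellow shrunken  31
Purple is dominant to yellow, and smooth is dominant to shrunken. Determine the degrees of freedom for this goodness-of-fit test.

A dihybrid F₂ with independent assortment and complete dominance at both loci gives a 9:3:3:1 phenotypic ratio.
A goodness-of-fit test with 4 phenotype classes has df = 4 − 1 = 3.

3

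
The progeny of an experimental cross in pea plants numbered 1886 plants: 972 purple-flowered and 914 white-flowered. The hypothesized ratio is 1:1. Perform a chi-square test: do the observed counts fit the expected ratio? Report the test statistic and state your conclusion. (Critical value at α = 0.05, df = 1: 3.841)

1.784; consistent

Under the 1:1 hypothesis (Σ ratio = 2, N = 1886):
  purple-flowered: 1886 × 1/2 = 943
  white-flowered: 1886 × 1/2 = 943
χ² = Σ (O − E)² / E
  purple-flowered: (972 − 943)² / 943 = 0.8918
  white-flowered: (914 − 943)² / 943 = 0.8918
χ² = 0.8918 + 0.8918 = 1.7836 ≈ 1.784
Degrees of freedom = 2 − 1 = 1; critical value at α = 0.05 is 3.841.
Since 1.784 < 3.841, we fail to reject the null hypothesis — the data are consistent with the 1:1 ratio.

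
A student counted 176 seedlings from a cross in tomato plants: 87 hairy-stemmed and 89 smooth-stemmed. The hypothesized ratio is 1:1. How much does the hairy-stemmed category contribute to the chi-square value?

Under the 1:1 hypothesis (Σ ratio = 2, N = 176):
  hairy-stemmed: 176 × 1/2 = 88
  smooth-stemmed: 176 × 1/2 = 88
Contribution of hairy-stemmed: (87 − 88)² / 88 = 0.0114

0.011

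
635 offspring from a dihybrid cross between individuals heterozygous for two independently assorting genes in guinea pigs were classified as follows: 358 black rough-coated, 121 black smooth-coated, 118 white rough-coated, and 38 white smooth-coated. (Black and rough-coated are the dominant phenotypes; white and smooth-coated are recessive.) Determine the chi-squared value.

0.115

A dihybrid F₂ with independent assortment and complete dominance at both loci gives a 9:3:3:1 phenotypic ratio.
Total ratio parts = 16. Expected numbers out of 635:
  black rough-coated: 635 × 9/16 = 357.1875
  black smooth-coated: 635 × 3/16 = 119.0625
  white rough-coated: 635 × 3/16 = 119.0625
  white smooth-coated: 635 × 1/16 = 39.6875
χ² = Σ (O − E)² / E
  black rough-coated: (358 − 357.1875)² / 357.1875 = 0.0018
  black smooth-coated: (121 − 119.0625)² / 119.0625 = 0.0315
  white rough-coated: (118 − 119.0625)² / 119.0625 = 0.0095
  white smooth-coated: (38 − 39.6875)² / 39.6875 = 0.0718
χ² = 0.0018 + 0.0315 + 0.0095 + 0.0718 = 0.1146 ≈ 0.115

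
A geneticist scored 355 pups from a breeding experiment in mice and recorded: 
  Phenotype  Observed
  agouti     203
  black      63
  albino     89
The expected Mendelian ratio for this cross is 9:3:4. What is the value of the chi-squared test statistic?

Expected counts for N = 355 under a 9:3:4 ratio (total parts = 16):
  agouti: 355 × 9/16 = 199.6875
  black: 355 × 3/16 = 66.5625
  albino: 355 × 4/16 = 88.75
χ² = Σ (O − E)² / E
  agouti: (203 − 199.6875)² / 199.6875 = 0.0549
  black: (63 − 66.5625)² / 66.5625 = 0.1907
  albino: (89 − 88.75)² / 88.75 = 0.0007
χ² = 0.0549 + 0.1907 + 0.0007 = 0.2463 ≈ 0.246

0.246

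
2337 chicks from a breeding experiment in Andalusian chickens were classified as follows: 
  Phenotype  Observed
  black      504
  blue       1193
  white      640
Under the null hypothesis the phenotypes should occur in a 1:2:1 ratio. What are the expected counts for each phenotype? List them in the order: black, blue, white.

Under the 1:2:1 hypothesis (Σ ratio = 4, N = 2337):
  black: 2337 × 1/4 = 584.25
  blue: 2337 × 2/4 = 1168.5
  white: 2337 × 1/4 = 584.25

584.25, 1168.5, 584.25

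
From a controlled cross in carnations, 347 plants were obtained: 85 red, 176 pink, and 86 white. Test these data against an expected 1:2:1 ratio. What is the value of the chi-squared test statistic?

Under the 1:2:1 hypothesis (Σ ratio = 4, N = 347):
  red: 347 × 1/4 = 86.75
  pink: 347 × 2/4 = 173.5
  white: 347 × 1/4 = 86.75
χ² = Σ (O − E)² / E
  red: (85 − 86.75)² / 86.75 = 0.0353
  pink: (176 − 173.5)² / 173.5 = 0.0360
  white: (86 − 86.75)² / 86.75 = 0.0065
χ² = 0.0353 + 0.0360 + 0.0065 = 0.0778 ≈ 0.078

0.078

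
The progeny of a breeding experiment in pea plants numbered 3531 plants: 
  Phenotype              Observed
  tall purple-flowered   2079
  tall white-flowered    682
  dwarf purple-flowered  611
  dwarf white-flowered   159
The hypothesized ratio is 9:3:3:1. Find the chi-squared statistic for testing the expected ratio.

26.119

Total ratio parts = 16. Expected numbers out of 3531:
  tall purple-flowered: 3531 × 9/16 = 1986.1875
  tall white-flowered: 3531 × 3/16 = 662.0625
  dwarf purple-flowered: 3531 × 3/16 = 662.0625
  dwarf white-flowered: 3531 × 1/16 = 220.6875
χ² = Σ (O − E)² / E
  tall purple-flowered: (2079 − 1986.1875)² / 1986.1875 = 4.3370
  tall white-flowered: (682 − 662.0625)² / 662.0625 = 0.6004
  dwarf purple-flowered: (611 − 662.0625)² / 662.0625 = 3.9383
  dwarf white-flowered: (159 − 220.6875)² / 220.6875 = 17.2431
χ² = 4.3370 + 0.6004 + 3.9383 + 17.2431 = 26.1188 ≈ 26.119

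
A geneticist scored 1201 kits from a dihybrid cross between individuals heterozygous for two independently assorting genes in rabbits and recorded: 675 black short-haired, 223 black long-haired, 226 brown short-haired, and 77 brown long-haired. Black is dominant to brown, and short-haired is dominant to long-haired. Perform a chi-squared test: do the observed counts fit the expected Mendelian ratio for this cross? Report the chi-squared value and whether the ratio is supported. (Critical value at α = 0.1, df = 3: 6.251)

0.075; consistent

A dihybrid F₂ with independent assortment and complete dominance at both loci gives a 9:3:3:1 phenotypic ratio.
Total ratio parts = 16. Expected numbers out of 1201:
  black short-haired: 1201 × 9/16 = 675.5625
  black long-haired: 1201 × 3/16 = 225.1875
  brown short-haired: 1201 × 3/16 = 225.1875
  brown long-haired: 1201 × 1/16 = 75.0625
χ² = Σ (O − E)² / E
  black short-haired: (675 − 675.5625)² / 675.5625 = 0.0005
  black long-haired: (223 − 225.1875)² / 225.1875 = 0.0212
  brown short-haired: (226 − 225.1875)² / 225.1875 = 0.0029
  brown long-haired: (77 − 75.0625)² / 75.0625 = 0.0500
χ² = 0.0005 + 0.0212 + 0.0029 + 0.0500 = 0.0746 ≈ 0.075
Degrees of freedom = 4 − 1 = 3; critical value at α = 0.1 is 6.251.
Since 0.075 < 6.251, we fail to reject the null hypothesis — the data are consistent with the 9:3:3:1 ratio.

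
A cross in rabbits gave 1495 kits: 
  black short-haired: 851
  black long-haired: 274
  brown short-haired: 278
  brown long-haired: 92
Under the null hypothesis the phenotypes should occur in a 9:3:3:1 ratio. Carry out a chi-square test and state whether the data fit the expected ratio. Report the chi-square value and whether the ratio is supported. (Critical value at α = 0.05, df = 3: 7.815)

0.304; consistent

The 9:3:3:1 ratio has 16 parts, so with N = 1495 the expected counts are:
  black short-haired: 1495 × 9/16 = 840.9375
  black long-haired: 1495 × 3/16 = 280.3125
  brown short-haired: 1495 × 3/16 = 280.3125
  brown long-haired: 1495 × 1/16 = 93.4375
χ² = Σ (O − E)² / E
  black short-haired: (851 − 840.9375)² / 840.9375 = 0.1204
  black long-haired: (274 − 280.3125)² / 280.3125 = 0.1422
  brown short-haired: (278 − 280.3125)² / 280.3125 = 0.0191
  brown long-haired: (92 − 93.4375)² / 93.4375 = 0.0221
χ² = 0.1204 + 0.1422 + 0.0191 + 0.0221 = 0.3038 ≈ 0.304
Degrees of freedom = 4 − 1 = 3; critical value at α = 0.05 is 7.815.
Since 0.304 < 7.815, we fail to reject the null hypothesis — the data are consistent with the 9:3:3:1 ratio.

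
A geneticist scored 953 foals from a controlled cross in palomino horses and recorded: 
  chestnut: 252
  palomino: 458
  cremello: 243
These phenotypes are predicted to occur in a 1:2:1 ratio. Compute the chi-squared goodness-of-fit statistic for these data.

Total ratio parts = 4. Expected numbers out of 953:
  chestnut: 953 × 1/4 = 238.25
  palomino: 953 × 2/4 = 476.5
  cremello: 953 × 1/4 = 238.25
χ² = Σ (O − E)² / E
  chestnut: (252 − 238.25)² / 238.25 = 0.7935
  palomino: (458 − 476.5)² / 476.5 = 0.7183
  cremello: (243 − 238.25)² / 238.25 = 0.0947
χ² = 0.7935 + 0.7183 + 0.0947 = 1.6065 ≈ 1.607

1.607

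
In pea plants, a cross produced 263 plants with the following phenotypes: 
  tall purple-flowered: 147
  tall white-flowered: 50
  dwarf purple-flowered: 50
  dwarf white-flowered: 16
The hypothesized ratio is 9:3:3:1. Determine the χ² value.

Under the 9:3:3:1 hypothesis (Σ ratio = 16, N = 263):
  tall purple-flowered: 263 × 9/16 = 147.9375
  tall white-flowered: 263 × 3/16 = 49.3125
  dwarf purple-flowered: 263 × 3/16 = 49.3125
  dwarf white-flowered: 263 × 1/16 = 16.4375
χ² = Σ (O − E)² / E
  tall purple-flowered: (147 − 147.9375)² / 147.9375 = 0.0059
  tall white-flowered: (50 − 49.3125)² / 49.3125 = 0.0096
  dwarf purple-flowered: (50 − 49.3125)² / 49.3125 = 0.0096
  dwarf white-flowered: (16 − 16.4375)² / 16.4375 = 0.0116
χ² = 0.0059 + 0.0096 + 0.0096 + 0.0116 = 0.0367 ≈ 0.037

0.037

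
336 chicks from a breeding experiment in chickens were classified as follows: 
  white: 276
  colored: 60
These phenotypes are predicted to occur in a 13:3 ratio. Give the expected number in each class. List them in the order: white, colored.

The 13:3 ratio has 16 parts, so with N = 336 the expected counts are:
  white: 336 × 13/16 = 273
  colored: 336 × 3/16 = 63

273, 63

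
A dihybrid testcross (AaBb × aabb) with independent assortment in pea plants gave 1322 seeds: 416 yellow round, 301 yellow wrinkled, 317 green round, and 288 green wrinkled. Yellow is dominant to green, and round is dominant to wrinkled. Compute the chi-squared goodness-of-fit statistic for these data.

30.769

A dihybrid testcross with independent assortment gives a 1:1:1:1 ratio.
Total ratio parts = 4. Expected numbers out of 1322:
  yellow round: 1322 × 1/4 = 330.5
  yellow wrinkled: 1322 × 1/4 = 330.5
  green round: 1322 × 1/4 = 330.5
  green wrinkled: 1322 × 1/4 = 330.5
χ² = Σ (O − E)² / E
  yellow round: (416 − 330.5)² / 330.5 = 22.1188
  yellow wrinkled: (301 − 330.5)² / 330.5 = 2.6331
  green round: (317 − 330.5)² / 330.5 = 0.5514
  green wrinkled: (288 − 330.5)² / 330.5 = 5.4652
χ² = 22.1188 + 2.6331 + 0.5514 + 5.4652 = 30.7685 ≈ 30.769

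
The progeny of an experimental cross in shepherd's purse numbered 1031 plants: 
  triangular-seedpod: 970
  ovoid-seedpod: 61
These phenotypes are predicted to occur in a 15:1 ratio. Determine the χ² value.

0.196

Under the 15:1 hypothesis (Σ ratio = 16, N = 1031):
  triangular-seedpod: 1031 × 15/16 = 966.5625
  ovoid-seedpod: 1031 × 1/16 = 64.4375
χ² = Σ (O − E)² / E
  triangular-seedpod: (970 − 966.5625)² / 966.5625 = 0.0122
  ovoid-seedpod: (61 − 64.4375)² / 64.4375 = 0.1834
χ² = 0.0122 + 0.1834 = 0.1956 ≈ 0.196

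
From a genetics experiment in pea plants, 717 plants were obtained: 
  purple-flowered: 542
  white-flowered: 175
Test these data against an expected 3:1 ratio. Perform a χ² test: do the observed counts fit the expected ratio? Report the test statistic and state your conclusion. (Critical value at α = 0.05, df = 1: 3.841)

Expected counts for N = 717 under a 3:1 ratio (total parts = 4):
  purple-flowered: 717 × 3/4 = 537.75
  white-flowered: 717 × 1/4 = 179.25
χ² = Σ (O − E)² / E
  purple-flowered: (542 − 537.75)² / 537.75 = 0.0336
  white-flowered: (175 − 179.25)² / 179.25 = 0.1008
χ² = 0.0336 + 0.1008 = 0.1344 ≈ 0.134
Degrees of freedom = 2 − 1 = 1; critical value at α = 0.05 is 3.841.
Since 0.134 < 3.841, we fail to reject the null hypothesis — the data are consistent with the 3:1 ratio.

0.134; consistent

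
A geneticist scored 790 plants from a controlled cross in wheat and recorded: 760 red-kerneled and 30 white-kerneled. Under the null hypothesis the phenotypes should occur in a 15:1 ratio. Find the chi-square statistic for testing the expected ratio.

8.110

Total ratio parts = 16. Expected numbers out of 790:
  red-kerneled: 790 × 15/16 = 740.625
  white-kerneled: 790 × 1/16 = 49.375
χ² = Σ (O − E)² / E
  red-kerneled: (760 − 740.625)² / 740.625 = 0.5069
  white-kerneled: (30 − 49.375)² / 49.375 = 7.6028
χ² = 0.5069 + 7.6028 = 8.1097 ≈ 8.110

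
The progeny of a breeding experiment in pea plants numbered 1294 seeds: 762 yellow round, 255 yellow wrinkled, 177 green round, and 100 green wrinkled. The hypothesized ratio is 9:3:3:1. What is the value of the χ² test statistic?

24.504

Expected counts for N = 1294 under a 9:3:3:1 ratio (total parts = 16):
  yellow round: 1294 × 9/16 = 727.875
  yellow wrinkled: 1294 × 3/16 = 242.625
  green round: 1294 × 3/16 = 242.625
  green wrinkled: 1294 × 1/16 = 80.875
χ² = Σ (O − E)² / E
  yellow round: (762 − 727.875)² / 727.875 = 1.5999
  yellow wrinkled: (255 − 242.625)² / 242.625 = 0.6312
  green round: (177 − 242.625)² / 242.625 = 17.7502
  green wrinkled: (100 − 80.875)² / 80.875 = 4.5226
χ² = 1.5999 + 0.6312 + 17.7502 + 4.5226 = 24.5039 ≈ 24.504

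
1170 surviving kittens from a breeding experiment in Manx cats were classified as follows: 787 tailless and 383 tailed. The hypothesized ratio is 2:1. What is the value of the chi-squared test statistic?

0.188

Under the 2:1 hypothesis (Σ ratio = 3, N = 1170):
  tailless: 1170 × 2/3 = 780
  tailed: 1170 × 1/3 = 390
χ² = Σ (O − E)² / E
  tailless: (787 − 780)² / 780 = 0.0628
  tailed: (383 − 390)² / 390 = 0.1256
χ² = 0.0628 + 0.1256 = 0.1884 ≈ 0.188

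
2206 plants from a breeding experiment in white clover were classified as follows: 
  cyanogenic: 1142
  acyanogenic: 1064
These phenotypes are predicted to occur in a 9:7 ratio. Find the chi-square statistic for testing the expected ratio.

18.008

Total ratio parts = 16. Expected numbers out of 2206:
  cyanogenic: 2206 × 9/16 = 1240.875
  acyanogenic: 2206 × 7/16 = 965.125
χ² = Σ (O − E)² / E
  cyanogenic: (1142 − 1240.875)² / 1240.875 = 7.8785
  acyanogenic: (1064 − 965.125)² / 965.125 = 10.1295
χ² = 7.8785 + 10.1295 = 18.008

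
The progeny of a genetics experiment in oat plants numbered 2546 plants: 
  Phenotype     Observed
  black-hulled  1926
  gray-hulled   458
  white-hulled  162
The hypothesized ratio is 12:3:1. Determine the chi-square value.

The 12:3:1 ratio has 16 parts, so with N = 2546 the expected counts are:
  black-hulled: 2546 × 12/16 = 1909.5
  gray-hulled: 2546 × 3/16 = 477.375
  white-hulled: 2546 × 1/16 = 159.125
χ² = Σ (O − E)² / E
  black-hulled: (1926 − 1909.5)² / 1909.5 = 0.1426
  gray-hulled: (458 − 477.375)² / 477.375 = 0.7864
  white-hulled: (162 − 159.125)² / 159.125 = 0.0519
χ² = 0.1426 + 0.7864 + 0.0519 = 0.9809 ≈ 0.981

0.981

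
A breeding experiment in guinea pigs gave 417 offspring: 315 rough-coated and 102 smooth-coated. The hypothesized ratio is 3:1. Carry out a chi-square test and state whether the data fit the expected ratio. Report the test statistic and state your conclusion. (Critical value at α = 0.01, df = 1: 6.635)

Expected counts for N = 417 under a 3:1 ratio (total parts = 4):
  rough-coated: 417 × 3/4 = 312.75
  smooth-coated: 417 × 1/4 = 104.25
χ² = Σ (O − E)² / E
  rough-coated: (315 − 312.75)² / 312.75 = 0.0162
  smooth-coated: (102 − 104.25)² / 104.25 = 0.0486
χ² = 0.0162 + 0.0486 = 0.0648 ≈ 0.065
Degrees of freedom = 2 − 1 = 1; critical value at α = 0.01 is 6.635.
Since 0.065 < 6.635, we fail to reject the null hypothesis — the data are consistent with the 3:1 ratio.

0.065; consistent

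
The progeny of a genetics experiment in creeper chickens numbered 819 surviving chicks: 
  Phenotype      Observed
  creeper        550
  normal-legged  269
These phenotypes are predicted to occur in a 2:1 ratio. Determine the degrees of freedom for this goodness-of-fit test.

1

A goodness-of-fit test with 2 phenotype classes has df = 2 − 1 = 1.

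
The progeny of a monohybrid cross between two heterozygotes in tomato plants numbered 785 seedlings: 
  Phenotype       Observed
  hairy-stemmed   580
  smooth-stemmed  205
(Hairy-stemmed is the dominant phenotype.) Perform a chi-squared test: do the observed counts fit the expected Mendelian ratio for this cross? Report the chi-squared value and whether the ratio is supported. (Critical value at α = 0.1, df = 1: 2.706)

For a monohybrid cross between heterozygotes with complete dominance, the expected phenotypic ratio is 3:1.
Total ratio parts = 4. Expected numbers out of 785:
  hairy-stemmed: 785 × 3/4 = 588.75
  smooth-stemmed: 785 × 1/4 = 196.25
χ² = Σ (O − E)² / E
  hairy-stemmed: (580 − 588.75)² / 588.75 = 0.1300
  smooth-stemmed: (205 − 196.25)² / 196.25 = 0.3901
χ² = 0.1300 + 0.3901 = 0.5201 ≈ 0.520
Degrees of freedom = 2 − 1 = 1; critical value at α = 0.1 is 2.706.
Since 0.520 < 2.706, we fail to reject the null hypothesis — the data are consistent with the 3:1 ratio.

0.520; consistent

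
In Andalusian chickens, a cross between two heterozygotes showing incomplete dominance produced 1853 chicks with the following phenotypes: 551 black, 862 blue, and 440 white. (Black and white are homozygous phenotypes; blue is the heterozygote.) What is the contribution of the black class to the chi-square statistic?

16.622

With incomplete dominance, a heterozygote × heterozygote cross gives a 1:2:1 phenotypic ratio.
Total ratio parts = 4. Expected numbers out of 1853:
  black: 1853 × 1/4 = 463.25
  blue: 1853 × 2/4 = 926.5
  white: 1853 × 1/4 = 463.25
Contribution of black: (551 − 463.25)² / 463.25 = 16.6218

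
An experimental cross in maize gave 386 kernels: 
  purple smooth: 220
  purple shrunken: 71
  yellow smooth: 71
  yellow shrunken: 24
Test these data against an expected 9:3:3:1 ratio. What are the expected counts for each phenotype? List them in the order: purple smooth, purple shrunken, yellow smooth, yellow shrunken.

Under the 9:3:3:1 hypothesis (Σ ratio = 16, N = 386):
  purple smooth: 386 × 9/16 = 217.125
  purple shrunken: 386 × 3/16 = 72.375
  yellow smooth: 386 × 3/16 = 72.375
  yellow shrunken: 386 × 1/16 = 24.125

217.125, 72.375, 72.375, 24.125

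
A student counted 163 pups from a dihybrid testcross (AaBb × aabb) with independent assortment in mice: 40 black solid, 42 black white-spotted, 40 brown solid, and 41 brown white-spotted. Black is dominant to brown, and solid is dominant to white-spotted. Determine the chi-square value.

A dihybrid testcross with independent assortment gives a 1:1:1:1 ratio.
Total ratio parts = 4. Expected numbers out of 163:
  black solid: 163 × 1/4 = 40.75
  black white-spotted: 163 × 1/4 = 40.75
  brown solid: 163 × 1/4 = 40.75
  brown white-spotted: 163 × 1/4 = 40.75
χ² = Σ (O − E)² / E
  black solid: (40 − 40.75)² / 40.75 = 0.0138
  black white-spotted: (42 − 40.75)² / 40.75 = 0.0383
  brown solid: (40 − 40.75)² / 40.75 = 0.0138
  brown white-spotted: (41 − 40.75)² / 40.75 = 0.0015
χ² = 0.0138 + 0.0383 + 0.0138 + 0.0015 = 0.0674 ≈ 0.067

0.067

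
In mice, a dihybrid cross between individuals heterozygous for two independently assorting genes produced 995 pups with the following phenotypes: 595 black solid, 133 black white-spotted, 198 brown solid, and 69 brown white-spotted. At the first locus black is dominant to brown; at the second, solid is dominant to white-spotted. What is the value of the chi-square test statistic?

A dihybrid F₂ with independent assortment and complete dominance at both loci gives a 9:3:3:1 phenotypic ratio.
Expected counts for N = 995 under a 9:3:3:1 ratio (total parts = 16):
  black solid: 995 × 9/16 = 559.6875
  black white-spotted: 995 × 3/16 = 186.5625
  brown solid: 995 × 3/16 = 186.5625
  brown white-spotted: 995 × 1/16 = 62.1875
χ² = Σ (O − E)² / E
  black solid: (595 − 559.6875)² / 559.6875 = 2.2280
  black white-spotted: (133 − 186.5625)² / 186.5625 = 15.3779
  brown solid: (198 − 186.5625)² / 186.5625 = 0.7012
  brown white-spotted: (69 − 62.1875)² / 62.1875 = 0.7463
χ² = 2.2280 + 15.3779 + 0.7012 + 0.7463 = 19.0534 ≈ 19.053

19.053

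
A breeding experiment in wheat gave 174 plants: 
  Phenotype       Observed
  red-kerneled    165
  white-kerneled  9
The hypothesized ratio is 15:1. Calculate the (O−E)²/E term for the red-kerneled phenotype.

0.022

Total ratio parts = 16. Expected numbers out of 174:
  red-kerneled: 174 × 15/16 = 163.125
  white-kerneled: 174 × 1/16 = 10.875
Contribution of red-kerneled: (165 − 163.125)² / 163.125 = 0.0216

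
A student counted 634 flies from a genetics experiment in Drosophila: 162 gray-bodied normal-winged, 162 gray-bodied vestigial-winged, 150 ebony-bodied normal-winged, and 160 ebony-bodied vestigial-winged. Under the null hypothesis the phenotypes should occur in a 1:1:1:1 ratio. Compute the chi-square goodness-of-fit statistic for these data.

0.625

Under the 1:1:1:1 hypothesis (Σ ratio = 4, N = 634):
  gray-bodied normal-winged: 634 × 1/4 = 158.5
  gray-bodied vestigial-winged: 634 × 1/4 = 158.5
  ebony-bodied normal-winged: 634 × 1/4 = 158.5
  ebony-bodied vestigial-winged: 634 × 1/4 = 158.5
χ² = Σ (O − E)² / E
  gray-bodied normal-winged: (162 − 158.5)² / 158.5 = 0.0773
  gray-bodied vestigial-winged: (162 − 158.5)² / 158.5 = 0.0773
  ebony-bodied normal-winged: (150 − 158.5)² / 158.5 = 0.4558
  ebony-bodied vestigial-winged: (160 − 158.5)² / 158.5 = 0.0142
χ² = 0.0773 + 0.0773 + 0.4558 + 0.0142 = 0.6246 ≈ 0.625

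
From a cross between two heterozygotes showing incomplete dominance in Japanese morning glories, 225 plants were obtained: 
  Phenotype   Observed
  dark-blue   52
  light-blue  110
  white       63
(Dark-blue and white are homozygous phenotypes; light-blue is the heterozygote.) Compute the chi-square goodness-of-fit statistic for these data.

1.187

With incomplete dominance, a heterozygote × heterozygote cross gives a 1:2:1 phenotypic ratio.
Under the 1:2:1 hypothesis (Σ ratio = 4, N = 225):
  dark-blue: 225 × 1/4 = 56.25
  light-blue: 225 × 2/4 = 112.5
  white: 225 × 1/4 = 56.25
χ² = Σ (O − E)² / E
  dark-blue: (52 − 56.25)² / 56.25 = 0.3211
  light-blue: (110 − 112.5)² / 112.5 = 0.0556
  white: (63 − 56.25)² / 56.25 = 0.8100
χ² = 0.3211 + 0.0556 + 0.8100 = 1.1867 ≈ 1.187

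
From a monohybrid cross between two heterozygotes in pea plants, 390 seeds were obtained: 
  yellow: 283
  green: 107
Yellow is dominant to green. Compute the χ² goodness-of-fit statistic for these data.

1.234

For a monohybrid cross between heterozygotes with complete dominance, the expected phenotypic ratio is 3:1.
The 3:1 ratio has 4 parts, so with N = 390 the expected counts are:
  yellow: 390 × 3/4 = 292.5
  green: 390 × 1/4 = 97.5
χ² = Σ (O − E)² / E
  yellow: (283 − 292.5)² / 292.5 = 0.3085
  green: (107 − 97.5)² / 97.5 = 0.9256
χ² = 0.3085 + 0.9256 = 1.2341 ≈ 1.234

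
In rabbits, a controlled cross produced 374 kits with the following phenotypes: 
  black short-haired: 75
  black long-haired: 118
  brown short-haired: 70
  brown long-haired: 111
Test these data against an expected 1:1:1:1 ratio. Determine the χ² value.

19.262

The 1:1:1:1 ratio has 4 parts, so with N = 374 the expected counts are:
  black short-haired: 374 × 1/4 = 93.5
  black long-haired: 374 × 1/4 = 93.5
  brown short-haired: 374 × 1/4 = 93.5
  brown long-haired: 374 × 1/4 = 93.5
χ² = Σ (O − E)² / E
  black short-haired: (75 − 93.5)² / 93.5 = 3.6604
  black long-haired: (118 − 93.5)² / 93.5 = 6.4198
  brown short-haired: (70 − 93.5)² / 93.5 = 5.9064
  brown long-haired: (111 − 93.5)² / 93.5 = 3.2754
χ² = 3.6604 + 6.4198 + 5.9064 + 3.2754 = 19.262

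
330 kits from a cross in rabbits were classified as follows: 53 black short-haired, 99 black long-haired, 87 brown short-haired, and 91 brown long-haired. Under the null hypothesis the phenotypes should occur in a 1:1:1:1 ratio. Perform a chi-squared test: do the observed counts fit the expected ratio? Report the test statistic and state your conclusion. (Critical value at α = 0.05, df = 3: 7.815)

The 1:1:1:1 ratio has 4 parts, so with N = 330 the expected counts are:
  black short-haired: 330 × 1/4 = 82.5
  black long-haired: 330 × 1/4 = 82.5
  brown short-haired: 330 × 1/4 = 82.5
  brown long-haired: 330 × 1/4 = 82.5
χ² = Σ (O − E)² / E
  black short-haired: (53 − 82.5)² / 82.5 = 10.5485
  black long-haired: (99 − 82.5)² / 82.5 = 3.3000
  brown short-haired: (87 − 82.5)² / 82.5 = 0.2455
  brown long-haired: (91 − 82.5)² / 82.5 = 0.8758
χ² = 10.5485 + 3.3000 + 0.2455 + 0.8758 = 14.9698 ≈ 14.970
Degrees of freedom = 4 − 1 = 3; critical value at α = 0.05 is 7.815.
Since 14.970 > 7.815, we reject the null hypothesis — the data do not fit the 1:1:1:1 ratio.

14.970; not consistent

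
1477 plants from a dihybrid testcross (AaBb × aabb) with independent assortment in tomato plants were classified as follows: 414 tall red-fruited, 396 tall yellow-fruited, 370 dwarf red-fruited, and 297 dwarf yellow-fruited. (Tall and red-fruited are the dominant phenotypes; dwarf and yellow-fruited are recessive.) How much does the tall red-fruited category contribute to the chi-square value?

A dihybrid testcross with independent assortment gives a 1:1:1:1 ratio.
The 1:1:1:1 ratio has 4 parts, so with N = 1477 the expected counts are:
  tall red-fruited: 1477 × 1/4 = 369.25
  tall yellow-fruited: 1477 × 1/4 = 369.25
  dwarf red-fruited: 1477 × 1/4 = 369.25
  dwarf yellow-fruited: 1477 × 1/4 = 369.25
Contribution of tall red-fruited: (414 − 369.25)² / 369.25 = 5.4233

5.423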